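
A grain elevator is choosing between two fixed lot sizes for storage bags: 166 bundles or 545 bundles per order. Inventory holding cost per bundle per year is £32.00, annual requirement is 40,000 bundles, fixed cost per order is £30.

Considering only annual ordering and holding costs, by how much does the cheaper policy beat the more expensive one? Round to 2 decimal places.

£1,036.92

For each Q, cost = (D/Q)·S + (Q/2)·H.
TC(166) = (40,000/166)×30 + (166/2)×32 = £9,884.92
TC(545) = (40,000/545)×30 + (545/2)×32 = £10,921.83
Lots of 166 are cheaper by £1,036.92.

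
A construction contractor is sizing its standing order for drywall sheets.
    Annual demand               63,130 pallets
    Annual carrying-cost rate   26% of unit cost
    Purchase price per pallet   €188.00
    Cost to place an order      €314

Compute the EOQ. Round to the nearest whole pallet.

H = i·C = 0.26 × €188 = €48.8800 per pallet-year
Optimal lot size Q* = (2 × 63,130 × €314 / €48.88)^½ ≈ 900.60

901 pallets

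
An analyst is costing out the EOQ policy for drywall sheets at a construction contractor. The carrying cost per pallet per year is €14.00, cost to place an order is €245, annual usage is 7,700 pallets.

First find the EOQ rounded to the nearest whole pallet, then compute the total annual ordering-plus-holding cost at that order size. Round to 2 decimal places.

€7,267.87

Optimal lot size Q* = (2 × 7,700 × €245 / €14)^½ ≈ 519.13 → Q = 519 pallets
Orders/yr = 7,700/519 = 14.836; ordering cost = 14.836 × €245 = €3,634.87
Average inventory = 519/2 = 259.5; holding cost = 259.5 × €14 = €3,633.00
Total = €3,634.87 + €3,633.00 = €7,267.87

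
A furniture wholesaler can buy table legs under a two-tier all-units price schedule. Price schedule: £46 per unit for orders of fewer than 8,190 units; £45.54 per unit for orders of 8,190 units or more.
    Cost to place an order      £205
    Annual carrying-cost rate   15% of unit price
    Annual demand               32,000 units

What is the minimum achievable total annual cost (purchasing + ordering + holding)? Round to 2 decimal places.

H₁ = 15%×£46 = £6.9000;  H₂ = 15%×£45.54 = £6.8310
EOQ₁ = √(2×32,000×205/6.9000) = 1,378.93  (< 8,190, feasible at tier 1)
EOQ₂ = √(2×32,000×205/6.8310) = 1,385.88  (< 8,190 → use Q = 8,190 at tier-2 price)
TC(tier 1 (EOQ₁), Q≈1,378.9) = £1,481,514.62
TC(tier 2, Q≈8,190.0) = £1,486,053.92
Minimum at tier 1 (EOQ₁): £1,481,514.62

£1,481,514.62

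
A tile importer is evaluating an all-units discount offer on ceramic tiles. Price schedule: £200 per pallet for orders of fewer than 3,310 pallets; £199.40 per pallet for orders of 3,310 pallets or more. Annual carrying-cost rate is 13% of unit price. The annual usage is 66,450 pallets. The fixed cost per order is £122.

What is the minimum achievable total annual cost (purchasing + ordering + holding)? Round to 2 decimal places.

£13,295,480.12

H₁ = 13%×£200 = £26.0000;  H₂ = 13%×£199.40 = £25.9220
EOQ₁ = √(2×66,450×122/26.0000) = 789.69  (< 3,310, feasible at tier 1)
EOQ₂ = √(2×66,450×122/25.9220) = 790.88  (< 3,310 → use Q = 3,310 at tier-2 price)
TC(tier 1 (EOQ₁), Q≈789.7) = £13,310,531.90
TC(tier 2, Q≈3,310.0) = £13,295,480.12
Minimum at tier 2: £13,295,480.12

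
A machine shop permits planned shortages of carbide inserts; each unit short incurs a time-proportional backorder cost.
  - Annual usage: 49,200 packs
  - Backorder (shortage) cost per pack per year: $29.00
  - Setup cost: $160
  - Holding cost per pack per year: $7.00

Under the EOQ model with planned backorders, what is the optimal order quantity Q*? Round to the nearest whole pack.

1,671 packs

Q* = √(2DS/H) · √((H + b)/b)
   = √(2 × 49,200 × 160 / 7) · √((7 + 29) / 29)
   = 1,499.714 × 1.1142 ≈ 1,670.94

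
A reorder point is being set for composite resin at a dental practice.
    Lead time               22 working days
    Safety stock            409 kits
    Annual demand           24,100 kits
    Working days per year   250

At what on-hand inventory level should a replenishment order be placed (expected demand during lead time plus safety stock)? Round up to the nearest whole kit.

2,530 kits

Daily demand d = 24,100 / 250 = 96.400 kits/day
Demand during lead time = 96.400 × 22 = 2,120.80
Reorder point = 2,120.80 + 409 = 2,529.80 → round up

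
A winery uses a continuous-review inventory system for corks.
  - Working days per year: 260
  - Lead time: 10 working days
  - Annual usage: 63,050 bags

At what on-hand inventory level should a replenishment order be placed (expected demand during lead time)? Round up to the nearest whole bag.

2,425 bags

Daily demand d = 63,050 / 260 = 242.500 bags/day
Demand during lead time = 242.500 × 10 = 2,425.00
Reorder point = 2,425.00 → round up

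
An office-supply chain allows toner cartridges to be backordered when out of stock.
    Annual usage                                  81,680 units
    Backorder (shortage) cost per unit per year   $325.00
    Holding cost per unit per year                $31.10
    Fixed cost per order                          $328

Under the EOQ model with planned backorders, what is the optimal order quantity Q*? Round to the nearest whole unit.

1,374 units

Q* = √(2DS/H) · √((H + b)/b)
   = √(2 × 81,680 × 328 / 31.1) · √((31.1 + 325) / 325)
   = 1,312.592 × 1.0468 ≈ 1,373.96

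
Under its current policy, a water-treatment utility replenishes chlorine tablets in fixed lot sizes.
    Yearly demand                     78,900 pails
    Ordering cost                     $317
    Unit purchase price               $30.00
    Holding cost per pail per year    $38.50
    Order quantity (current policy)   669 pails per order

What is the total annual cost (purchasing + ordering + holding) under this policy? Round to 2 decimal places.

$2,417,264.35

Orders/yr = 78,900/669 = 117.937; ordering cost = 117.937 × $317 = $37,386.10
Average inventory = 669/2 = 334.5; holding cost = 334.5 × $38.5 = $12,878.25
Purchase cost = D·C = 78,900 × 30 = $2,367,000.00
Total = $37,386.10 + $12,878.25 + $2,367,000.00 = $2,417,264.35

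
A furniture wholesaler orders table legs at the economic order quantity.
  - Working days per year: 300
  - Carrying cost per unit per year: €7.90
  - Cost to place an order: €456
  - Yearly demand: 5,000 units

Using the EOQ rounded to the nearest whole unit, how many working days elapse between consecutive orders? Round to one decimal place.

45.6 days

EOQ = √(2DS/H) = √(2 × 5,000 × 456 / 7.9)
    = √(577,215.19) ≈ 759.75 → Q = 760 units
Cycle time = (working days × Q)/D = (300 × 760) / 5,000 = 45.600 days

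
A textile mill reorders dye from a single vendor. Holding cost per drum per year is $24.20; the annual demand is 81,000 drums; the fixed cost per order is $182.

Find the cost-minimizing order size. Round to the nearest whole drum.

1,104 drums

EOQ = √(2DS/H) = √(2 × 81,000 × 182 / 24.2)
    = √(1,218,347.11) ≈ 1,103.79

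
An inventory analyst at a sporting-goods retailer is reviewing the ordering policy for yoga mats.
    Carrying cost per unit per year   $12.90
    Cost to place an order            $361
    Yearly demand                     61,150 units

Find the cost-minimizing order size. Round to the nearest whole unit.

1,850 units

EOQ = √(2DS/H) = √(2 × 61,150 × 361 / 12.9)
    = √(3,422,503.88) ≈ 1,850.00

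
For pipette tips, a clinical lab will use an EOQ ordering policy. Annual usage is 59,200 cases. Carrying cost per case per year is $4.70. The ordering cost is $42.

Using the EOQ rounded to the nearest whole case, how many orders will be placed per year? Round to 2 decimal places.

Optimal lot size Q* = (2 × 59,200 × $42 / $4.7)^½ ≈ 1,028.61 → Q = 1,029
Orders per year = D/Q = 59,200 / 1,029 = 57.532

57.53 orders per year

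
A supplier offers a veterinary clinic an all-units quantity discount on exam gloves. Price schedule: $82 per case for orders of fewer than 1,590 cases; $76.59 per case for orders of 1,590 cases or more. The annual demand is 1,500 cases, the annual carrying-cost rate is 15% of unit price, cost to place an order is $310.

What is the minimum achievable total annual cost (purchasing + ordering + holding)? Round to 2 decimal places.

H₁ = 15%×$82 = $12.3000;  H₂ = 15%×$76.59 = $11.4885
EOQ₁ = √(2×1,500×310/12.3000) = 274.97  (< 1,590, feasible at tier 1)
EOQ₂ = √(2×1,500×310/11.4885) = 284.52  (< 1,590 → use Q = 1,590 at tier-2 price)
TC(tier 1 (EOQ₁), Q≈275.0) = $126,382.16
TC(tier 2, Q≈1,590.0) = $124,310.81
Minimum at tier 2: $124,310.81

$124,310.81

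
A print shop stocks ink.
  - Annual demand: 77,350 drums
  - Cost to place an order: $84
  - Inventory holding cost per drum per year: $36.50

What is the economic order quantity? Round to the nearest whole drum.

597 drums

EOQ = √(2DS/H) = √(2 × 77,350 × 84 / 36.5)
    = √(356,021.92) ≈ 596.68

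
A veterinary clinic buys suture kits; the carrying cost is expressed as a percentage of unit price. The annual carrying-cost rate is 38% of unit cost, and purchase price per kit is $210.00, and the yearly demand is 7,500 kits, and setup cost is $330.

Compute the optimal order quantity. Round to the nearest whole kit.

249 kits

H = i·C = 0.38 × $210 = $79.8000 per kit-year
Q* = √(2·D·S / H) = √(2·7,500·330 / 79.8) = √62,030.1 ≈ 249.06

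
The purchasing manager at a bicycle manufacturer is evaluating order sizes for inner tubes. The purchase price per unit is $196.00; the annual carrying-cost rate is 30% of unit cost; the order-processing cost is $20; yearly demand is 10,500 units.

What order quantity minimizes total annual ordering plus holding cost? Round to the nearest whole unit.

H = i·C = 0.3 × $196 = $58.8000 per unit-year
2DS/H = 2·10,500·20/58.8 = 7,142.86
EOQ = √7,142.86 ≈ 84.52

85 units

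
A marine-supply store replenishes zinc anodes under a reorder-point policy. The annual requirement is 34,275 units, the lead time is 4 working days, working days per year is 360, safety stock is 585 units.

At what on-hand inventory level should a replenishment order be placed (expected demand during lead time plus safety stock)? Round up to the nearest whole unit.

Daily demand d = 34,275 / 360 = 95.208 units/day
Demand during lead time = 95.208 × 4 = 380.83
Reorder point = 380.83 + 585 = 965.83 → round up

966 units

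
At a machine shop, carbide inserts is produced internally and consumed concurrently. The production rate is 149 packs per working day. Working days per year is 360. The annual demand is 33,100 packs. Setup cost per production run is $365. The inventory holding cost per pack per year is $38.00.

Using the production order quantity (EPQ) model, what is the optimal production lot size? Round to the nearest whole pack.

Daily demand d = 33,100/360 = 91.944; p = 149; 1 − d/p = 0.38292
EPQ = √(2DS / (H(1 − d/p)))
    = √(2 × 33,100 × 365 / (38 × 0.38292)) ≈ 1,288.63

1,289 packs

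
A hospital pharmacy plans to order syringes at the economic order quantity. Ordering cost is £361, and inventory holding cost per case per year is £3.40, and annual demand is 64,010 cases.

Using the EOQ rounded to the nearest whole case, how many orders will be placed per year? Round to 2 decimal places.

17.36 orders per year

Q* = √(2·D·S / H) = √(2·64,010·361 / 3.4) = √13,592,711.8 ≈ 3,686.83 → Q = 3,687
Orders per year = D/Q = 64,010 / 3,687 = 17.361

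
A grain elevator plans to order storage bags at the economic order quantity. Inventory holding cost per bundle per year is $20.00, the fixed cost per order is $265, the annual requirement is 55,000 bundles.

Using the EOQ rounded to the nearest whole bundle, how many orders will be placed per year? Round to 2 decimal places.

45.57 orders per year

EOQ = √(2DS/H) = √(2 × 55,000 × 265 / 20)
    = √(1,457,500.00) ≈ 1,207.27 → Q = 1,207
Orders per year = D/Q = 55,000 / 1,207 = 45.568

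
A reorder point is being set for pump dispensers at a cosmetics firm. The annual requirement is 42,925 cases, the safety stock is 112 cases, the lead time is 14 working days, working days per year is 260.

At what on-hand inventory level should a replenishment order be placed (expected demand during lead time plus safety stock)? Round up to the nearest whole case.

2,424 cases

Daily demand d = 42,925 / 260 = 165.096 cases/day
Demand during lead time = 165.096 × 14 = 2,311.35
Reorder point = 2,311.35 + 112 = 2,423.35 → round up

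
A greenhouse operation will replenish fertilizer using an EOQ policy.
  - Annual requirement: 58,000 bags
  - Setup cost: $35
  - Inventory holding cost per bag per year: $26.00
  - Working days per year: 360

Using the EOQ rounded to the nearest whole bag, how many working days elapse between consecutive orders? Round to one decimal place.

2.5 days

2DS/H = 2·58,000·35/26 = 156,153.85
EOQ = √156,153.85 ≈ 395.16 → Q = 395 bags
T = Q/D × 360 days = 395/58,000 × 360 = 2.452 days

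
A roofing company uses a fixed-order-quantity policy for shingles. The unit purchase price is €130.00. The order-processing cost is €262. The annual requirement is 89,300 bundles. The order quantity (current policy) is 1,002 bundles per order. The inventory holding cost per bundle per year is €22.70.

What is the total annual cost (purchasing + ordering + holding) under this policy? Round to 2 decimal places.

€11,643,722.60

Orders/yr = 89,300/1,002 = 89.122; ordering cost = 89.122 × €262 = €23,349.90
Average inventory = 1,002/2 = 501; holding cost = 501 × €22.7 = €11,372.70
Purchase cost = D·C = 89,300 × 130 = €11,609,000.00
Total = €23,349.90 + €11,372.70 + €11,609,000.00 = €11,643,722.60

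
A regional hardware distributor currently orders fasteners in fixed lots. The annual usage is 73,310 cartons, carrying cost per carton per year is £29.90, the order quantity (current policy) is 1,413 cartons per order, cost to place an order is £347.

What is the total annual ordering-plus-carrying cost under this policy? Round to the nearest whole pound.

£39,128

Annual ordering cost = (D/Q)·S = (73,310/1,413) × 347 = £18,003.23
Annual holding cost  = (Q/2)·H = (1,413/2) × 29.9 = £21,124.35
Total = £18,003.23 + £21,124.35 = £39,127.58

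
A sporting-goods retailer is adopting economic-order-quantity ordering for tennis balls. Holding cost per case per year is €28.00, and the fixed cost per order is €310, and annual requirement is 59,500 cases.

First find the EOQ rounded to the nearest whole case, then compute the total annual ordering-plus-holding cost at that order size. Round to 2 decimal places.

Optimal lot size Q* = (2 × 59,500 × €310 / €28)^½ ≈ 1,147.82 → Q = 1,148 cases
Orders/yr = 59,500/1,148 = 51.829; ordering cost = 51.829 × €310 = €16,067.07
Average inventory = 1,148/2 = 574; holding cost = 574 × €28 = €16,072.00
Total = €16,067.07 + €16,072.00 = €32,139.07

€32,139.07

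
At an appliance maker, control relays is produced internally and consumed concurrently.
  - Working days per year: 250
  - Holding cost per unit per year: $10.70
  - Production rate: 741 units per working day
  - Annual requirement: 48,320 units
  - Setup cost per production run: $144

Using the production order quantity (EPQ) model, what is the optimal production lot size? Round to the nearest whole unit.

d = 48,320/250 = 193.2800 units/day;  effective holding cost H(1 − d/p) = 10.7·(1 − 193.2800/741) = 7.90905
Q* = √(2DS / H_eff) = √(2·48,320·144 / 7.90905) ≈ 1,326.47

1,326 units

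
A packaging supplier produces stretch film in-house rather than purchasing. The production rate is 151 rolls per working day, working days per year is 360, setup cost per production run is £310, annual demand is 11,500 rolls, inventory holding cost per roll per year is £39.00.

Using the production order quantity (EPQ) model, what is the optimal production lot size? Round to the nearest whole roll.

482 rolls

d = 11,500/360 = 31.9444 rolls/day;  effective holding cost H(1 − d/p) = 39·(1 − 31.9444/151) = 30.74945
Q* = √(2DS / H_eff) = √(2·11,500·310 / 30.74945) ≈ 481.53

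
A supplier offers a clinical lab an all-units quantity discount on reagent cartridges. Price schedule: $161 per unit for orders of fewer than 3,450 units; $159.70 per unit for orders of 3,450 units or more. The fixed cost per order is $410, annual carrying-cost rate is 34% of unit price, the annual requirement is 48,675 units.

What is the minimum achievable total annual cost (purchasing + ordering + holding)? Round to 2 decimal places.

$7,872,846.12

H₁ = 34%×$161 = $54.7400;  H₂ = 34%×$159.70 = $54.2980
EOQ₁ = √(2×48,675×410/54.7400) = 853.90  (< 3,450, feasible at tier 1)
EOQ₂ = √(2×48,675×410/54.2980) = 857.37  (< 3,450 → use Q = 3,450 at tier-2 price)
TC(tier 1 (EOQ₁), Q≈853.9) = $7,883,417.54
TC(tier 2, Q≈3,450.0) = $7,872,846.12
Minimum at tier 2: $7,872,846.12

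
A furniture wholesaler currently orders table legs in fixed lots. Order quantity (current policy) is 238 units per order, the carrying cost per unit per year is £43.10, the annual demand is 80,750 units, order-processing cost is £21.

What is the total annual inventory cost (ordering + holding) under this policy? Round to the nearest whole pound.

£12,254

Annual ordering cost = (D/Q)·S = (80,750/238) × 21 = £7,125.00
Annual holding cost  = (Q/2)·H = (238/2) × 43.1 = £5,128.90
Total = £7,125.00 + £5,128.90 = £12,253.90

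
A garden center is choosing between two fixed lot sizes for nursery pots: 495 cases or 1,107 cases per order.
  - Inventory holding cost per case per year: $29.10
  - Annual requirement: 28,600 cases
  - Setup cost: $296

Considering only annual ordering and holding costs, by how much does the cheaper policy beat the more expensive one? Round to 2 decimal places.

$550.29

For each Q, cost = (D/Q)·S + (Q/2)·H.
TC(495) = (28,600/495)×296 + (495/2)×29.1 = $24,304.47
TC(1,107) = (28,600/1,107)×296 + (1,107/2)×29.1 = $23,754.19
Cheaper: Q = 1,107.  Difference = $550.29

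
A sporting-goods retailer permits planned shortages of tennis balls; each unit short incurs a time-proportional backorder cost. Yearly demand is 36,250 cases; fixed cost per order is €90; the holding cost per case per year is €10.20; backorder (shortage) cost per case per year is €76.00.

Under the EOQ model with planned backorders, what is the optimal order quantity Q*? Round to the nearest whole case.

852 cases

Basic EOQ = √(2·36,250·90/10.2) = 799.816
Backorder adjustment √((H+b)/b) = √((10.2+76)/76) = 1.0650
Q* = 799.816 × 1.0650 ≈ 851.80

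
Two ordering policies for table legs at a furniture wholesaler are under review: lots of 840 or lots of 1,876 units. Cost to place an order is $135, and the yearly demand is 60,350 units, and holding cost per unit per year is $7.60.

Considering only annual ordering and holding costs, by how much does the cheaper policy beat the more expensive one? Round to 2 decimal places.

$1,419.42

For each Q, cost = (D/Q)·S + (Q/2)·H.
TC(840) = (60,350/840)×135 + (840/2)×7.6 = $12,891.11
TC(1,876) = (60,350/1,876)×135 + (1,876/2)×7.6 = $11,471.68
Lots of 1,876 are cheaper by $1,419.42.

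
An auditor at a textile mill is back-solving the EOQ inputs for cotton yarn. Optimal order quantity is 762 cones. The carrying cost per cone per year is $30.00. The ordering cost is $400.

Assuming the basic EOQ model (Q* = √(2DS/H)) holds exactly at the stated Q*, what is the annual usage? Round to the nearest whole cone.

From Q* = √(2DS/H) ⇒ Q*² = 2DS/H.
D = Q²H / (2S) = 762² × 30 / (2 × 400) = 21,774.15

21,774 cones per year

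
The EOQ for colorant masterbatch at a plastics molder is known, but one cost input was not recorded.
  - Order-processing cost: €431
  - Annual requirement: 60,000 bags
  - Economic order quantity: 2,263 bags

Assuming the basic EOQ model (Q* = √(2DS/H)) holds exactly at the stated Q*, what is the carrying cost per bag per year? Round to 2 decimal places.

€10.10

Since Q* = (2DS/H)^½, squaring gives Q*²·H = 2DS.
H = 2DS / Q² = 2 × 60,000 × 431 / 2,263² = 10.0993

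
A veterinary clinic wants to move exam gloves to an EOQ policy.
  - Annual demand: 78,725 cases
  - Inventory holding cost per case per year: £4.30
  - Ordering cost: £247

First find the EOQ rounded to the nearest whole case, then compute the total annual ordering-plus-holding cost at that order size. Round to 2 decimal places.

£12,931.65

Q* = √(2·D·S / H) = √(2·78,725·247 / 4.3) = √9,044,220.9 ≈ 3,007.36 → Q = 3,007 cases
Annual ordering cost = (D/Q)·S = (78,725/3,007) × 247 = £6,466.60
Annual holding cost  = (Q/2)·H = (3,007/2) × 4.3 = £6,465.05
Total = £6,466.60 + £6,465.05 = £12,931.65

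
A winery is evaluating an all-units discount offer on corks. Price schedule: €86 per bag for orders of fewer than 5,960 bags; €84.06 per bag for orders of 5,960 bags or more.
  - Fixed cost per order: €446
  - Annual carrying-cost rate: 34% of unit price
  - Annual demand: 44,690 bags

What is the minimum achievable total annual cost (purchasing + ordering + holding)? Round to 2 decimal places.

H₁ = 34%×€86 = €29.2400;  H₂ = 34%×€84.06 = €28.5804
EOQ₁ = √(2×44,690×446/29.2400) = 1,167.61  (< 5,960, feasible at tier 1)
EOQ₂ = √(2×44,690×446/28.5804) = 1,181.01  (< 5,960 → use Q = 5,960 at tier-2 price)
TC(tier 1 (EOQ₁), Q≈1,167.6) = €3,877,481.00
TC(tier 2, Q≈5,960.0) = €3,845,155.24
Minimum at tier 2: €3,845,155.24

€3,845,155.24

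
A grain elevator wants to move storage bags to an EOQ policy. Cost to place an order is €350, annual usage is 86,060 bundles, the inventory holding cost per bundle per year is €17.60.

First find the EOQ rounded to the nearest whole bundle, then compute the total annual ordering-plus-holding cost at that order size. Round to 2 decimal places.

€32,561.62

EOQ = √(2DS/H) = √(2 × 86,060 × 350 / 17.6)
    = √(3,422,840.91) ≈ 1,850.09 → Q = 1,850 bundles
Annual ordering cost = (D/Q)·S = (86,060/1,850) × 350 = €16,281.62
Annual holding cost  = (Q/2)·H = (1,850/2) × 17.6 = €16,280.00
Total = €16,281.62 + €16,280.00 = €32,561.62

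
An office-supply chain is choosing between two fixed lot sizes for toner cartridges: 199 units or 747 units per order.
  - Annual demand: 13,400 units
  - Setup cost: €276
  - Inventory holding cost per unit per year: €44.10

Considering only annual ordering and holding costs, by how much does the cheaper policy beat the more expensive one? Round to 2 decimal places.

Annual cost at Q: ordering D·S/Q plus holding Q·H/2.
TC(199) = (13,400/199)×276 + (199/2)×44.1 = €22,972.87
TC(747) = (13,400/747)×276 + (747/2)×44.1 = €21,422.35
|ΔTC| = |€22,972.87 − €21,422.35| = €1,550.52

€1,550.52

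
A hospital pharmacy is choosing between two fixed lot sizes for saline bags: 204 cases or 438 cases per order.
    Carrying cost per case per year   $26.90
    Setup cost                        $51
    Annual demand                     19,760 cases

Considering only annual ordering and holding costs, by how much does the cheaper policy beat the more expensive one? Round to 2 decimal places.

$508.12

Annual cost at Q: ordering D·S/Q plus holding Q·H/2.
TC(204) = (19,760/204)×51 + (204/2)×26.9 = $7,683.80
TC(438) = (19,760/438)×51 + (438/2)×26.9 = $8,191.92
Cheaper: Q = 204.  Difference = $508.12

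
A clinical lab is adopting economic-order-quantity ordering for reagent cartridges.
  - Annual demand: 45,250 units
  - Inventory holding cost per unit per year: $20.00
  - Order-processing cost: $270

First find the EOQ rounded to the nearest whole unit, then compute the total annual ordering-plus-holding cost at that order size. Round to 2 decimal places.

$22,106.56

2DS/H = 2·45,250·270/20 = 1,221,750.00
EOQ = √1,221,750.00 ≈ 1,105.33 → Q = 1,105 units
Annual ordering cost = (D/Q)·S = (45,250/1,105) × 270 = $11,056.56
Annual holding cost  = (Q/2)·H = (1,105/2) × 20 = $11,050.00
Total = $11,056.56 + $11,050.00 = $22,106.56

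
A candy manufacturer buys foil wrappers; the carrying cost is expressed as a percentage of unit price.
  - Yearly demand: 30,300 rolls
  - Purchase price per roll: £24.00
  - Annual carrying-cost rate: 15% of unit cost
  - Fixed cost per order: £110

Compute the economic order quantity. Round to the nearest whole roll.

H = i·C = 0.15 × £24 = £3.6000 per roll-year
Q* = √(2·D·S / H) = √(2·30,300·110 / 3.6) = √1,851,666.7 ≈ 1,360.76

1,361 rolls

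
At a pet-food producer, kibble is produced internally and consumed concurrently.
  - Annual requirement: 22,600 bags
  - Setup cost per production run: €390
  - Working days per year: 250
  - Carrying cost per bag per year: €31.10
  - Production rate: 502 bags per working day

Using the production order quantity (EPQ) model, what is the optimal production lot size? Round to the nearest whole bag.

Daily demand d = 22,600/250 = 90.400; p = 502; 1 − d/p = 0.81992
EPQ = √(2DS / (H(1 − d/p)))
    = √(2 × 22,600 × 390 / (31.1 × 0.81992)) ≈ 831.45

831 bags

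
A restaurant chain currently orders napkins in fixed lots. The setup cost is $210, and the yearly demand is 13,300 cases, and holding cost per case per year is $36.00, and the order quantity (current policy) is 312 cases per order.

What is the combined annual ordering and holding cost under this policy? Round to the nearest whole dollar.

$14,568

Annual ordering cost = (D/Q)·S = (13,300/312) × 210 = $8,951.92
Annual holding cost  = (Q/2)·H = (312/2) × 36 = $5,616.00
Total = $8,951.92 + $5,616.00 = $14,567.92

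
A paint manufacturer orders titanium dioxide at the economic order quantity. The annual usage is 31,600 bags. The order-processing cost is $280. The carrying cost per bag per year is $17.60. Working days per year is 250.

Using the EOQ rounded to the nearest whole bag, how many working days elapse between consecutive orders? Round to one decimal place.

2DS/H = 2·31,600·280/17.6 = 1,005,454.55
EOQ = √1,005,454.55 ≈ 1,002.72 → Q = 1,003 bags
Days between orders = 250 / (D/Q) = 250 / 31.505 ≈ 7.935

7.9 days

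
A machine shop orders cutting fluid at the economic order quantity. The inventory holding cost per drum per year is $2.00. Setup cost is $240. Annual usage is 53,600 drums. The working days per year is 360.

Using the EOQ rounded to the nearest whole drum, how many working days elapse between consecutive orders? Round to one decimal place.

EOQ = √(2DS/H) = √(2 × 53,600 × 240 / 2)
    = √(12,864,000.00) ≈ 3,586.64 → Q = 3,587 drums
Cycle time = (working days × Q)/D = (360 × 3,587) / 53,600 = 24.092 days

24.1 days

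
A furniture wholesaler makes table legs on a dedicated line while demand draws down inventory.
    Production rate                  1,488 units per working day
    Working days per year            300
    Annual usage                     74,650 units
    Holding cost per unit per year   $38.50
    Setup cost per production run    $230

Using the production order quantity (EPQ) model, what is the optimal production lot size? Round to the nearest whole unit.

1,035 units

Daily demand d = 74,650/300 = 248.833; p = 1488; 1 − d/p = 0.83277
EPQ = √(2DS / (H(1 − d/p)))
    = √(2 × 74,650 × 230 / (38.5 × 0.83277)) ≈ 1,034.90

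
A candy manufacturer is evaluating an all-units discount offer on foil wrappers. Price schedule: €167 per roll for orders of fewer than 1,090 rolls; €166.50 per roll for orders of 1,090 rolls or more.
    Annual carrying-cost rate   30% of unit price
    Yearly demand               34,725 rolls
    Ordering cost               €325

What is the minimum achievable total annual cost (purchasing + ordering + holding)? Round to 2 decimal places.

€5,819,289.03

H₁ = 30%×€167 = €50.1000;  H₂ = 30%×€166.50 = €49.9500
EOQ₁ = √(2×34,725×325/50.1000) = 671.21  (< 1,090, feasible at tier 1)
EOQ₂ = √(2×34,725×325/49.9500) = 672.22  (< 1,090 → use Q = 1,090 at tier-2 price)
TC(tier 1 (EOQ₁), Q≈671.2) = €5,832,702.66
TC(tier 2, Q≈1,090.0) = €5,819,289.03
Minimum at tier 2: €5,819,289.03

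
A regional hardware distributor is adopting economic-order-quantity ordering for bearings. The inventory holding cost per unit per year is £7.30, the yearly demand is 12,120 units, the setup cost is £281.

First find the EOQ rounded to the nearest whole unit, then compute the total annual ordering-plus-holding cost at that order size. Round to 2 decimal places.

£7,051.49

EOQ = √(2DS/H) = √(2 × 12,120 × 281 / 7.3)
    = √(933,073.97) ≈ 965.96 → Q = 966 units
Annual ordering cost = (D/Q)·S = (12,120/966) × 281 = £3,525.59
Annual holding cost  = (Q/2)·H = (966/2) × 7.3 = £3,525.90
Total = £3,525.59 + £3,525.90 = £7,051.49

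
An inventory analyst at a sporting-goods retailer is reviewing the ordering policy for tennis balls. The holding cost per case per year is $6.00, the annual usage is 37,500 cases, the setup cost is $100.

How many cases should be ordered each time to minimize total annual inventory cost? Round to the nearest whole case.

1,118 cases

2DS/H = 2·37,500·100/6 = 1,250,000.00
EOQ = √1,250,000.00 ≈ 1,118.03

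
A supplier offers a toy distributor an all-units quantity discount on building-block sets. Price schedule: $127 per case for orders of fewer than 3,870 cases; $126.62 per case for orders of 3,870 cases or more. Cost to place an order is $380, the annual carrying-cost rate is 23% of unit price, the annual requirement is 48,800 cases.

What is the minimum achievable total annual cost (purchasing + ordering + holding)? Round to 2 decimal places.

$6,230,514.14

H₁ = 23%×$127 = $29.2100;  H₂ = 23%×$126.62 = $29.1226
EOQ₁ = √(2×48,800×380/29.2100) = 1,126.81  (< 3,870, feasible at tier 1)
EOQ₂ = √(2×48,800×380/29.1226) = 1,128.50  (< 3,870 → use Q = 3,870 at tier-2 price)
TC(tier 1 (EOQ₁), Q≈1,126.8) = $6,230,514.14
TC(tier 2, Q≈3,870.0) = $6,240,199.96
Minimum at tier 1 (EOQ₁): $6,230,514.14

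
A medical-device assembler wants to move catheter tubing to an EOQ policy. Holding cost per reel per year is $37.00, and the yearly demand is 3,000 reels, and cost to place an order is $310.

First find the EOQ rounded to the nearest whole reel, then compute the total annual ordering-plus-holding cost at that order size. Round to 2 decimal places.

EOQ = √(2DS/H) = √(2 × 3,000 × 310 / 37)
    = √(50,270.27) ≈ 224.21 → Q = 224 reels
Ordering: D/Q × S = 3,000/224 × $310 = $4,151.79
Holding:  Q/2 × H = 224/2 × $37 = $4,144.00
Total = $4,151.79 + $4,144.00 = $8,295.79

$8,295.79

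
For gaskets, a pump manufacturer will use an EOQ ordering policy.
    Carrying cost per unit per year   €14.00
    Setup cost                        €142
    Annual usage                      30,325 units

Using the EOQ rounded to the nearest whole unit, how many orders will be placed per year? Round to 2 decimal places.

Q* = √(2·D·S / H) = √(2·30,325·142 / 14) = √615,164.3 ≈ 784.32 → Q = 784
Orders per year = D/Q = 30,325 / 784 = 38.680

38.68 orders per year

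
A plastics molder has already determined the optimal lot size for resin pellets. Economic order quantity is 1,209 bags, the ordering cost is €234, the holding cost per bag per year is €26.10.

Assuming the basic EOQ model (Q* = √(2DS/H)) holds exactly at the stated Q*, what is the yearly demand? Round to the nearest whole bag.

Since Q* = (2DS/H)^½, squaring gives Q*²·H = 2DS.
D = Q²H / (2S) = 1,209² × 26.1 / (2 × 234) = 81,516.82

81,517 bags per year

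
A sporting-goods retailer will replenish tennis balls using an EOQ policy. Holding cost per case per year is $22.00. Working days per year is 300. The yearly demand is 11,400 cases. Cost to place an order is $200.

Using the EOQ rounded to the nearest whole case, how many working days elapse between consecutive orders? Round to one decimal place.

2DS/H = 2·11,400·200/22 = 207,272.73
EOQ = √207,272.73 ≈ 455.27 → Q = 455 cases
T = Q/D × 300 days = 455/11,400 × 300 = 11.974 days

12.0 days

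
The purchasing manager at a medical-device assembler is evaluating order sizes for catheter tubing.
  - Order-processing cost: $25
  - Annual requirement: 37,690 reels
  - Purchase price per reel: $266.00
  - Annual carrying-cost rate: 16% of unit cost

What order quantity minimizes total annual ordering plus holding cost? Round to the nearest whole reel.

Carrying cost H = $266 × 16% = $42.5600/reel/yr
Optimal lot size Q* = (2 × 37,690 × $25 / $42.56)^½ ≈ 210.42

210 reels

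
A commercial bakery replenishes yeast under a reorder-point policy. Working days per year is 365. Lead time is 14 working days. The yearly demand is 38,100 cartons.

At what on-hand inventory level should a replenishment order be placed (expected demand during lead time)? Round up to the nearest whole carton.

1,462 cartons

Daily demand d = 38,100 / 365 = 104.384 cartons/day
Demand during lead time = 104.384 × 14 = 1,461.37
Reorder point = 1,461.37 → round up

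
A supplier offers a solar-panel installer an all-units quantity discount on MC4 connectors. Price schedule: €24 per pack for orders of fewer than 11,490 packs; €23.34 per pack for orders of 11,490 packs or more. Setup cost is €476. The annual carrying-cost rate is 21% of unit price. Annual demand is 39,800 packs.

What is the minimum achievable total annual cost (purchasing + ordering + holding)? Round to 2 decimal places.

H₁ = 21%×€24 = €5.0400;  H₂ = 21%×€23.34 = €4.9014
EOQ₁ = √(2×39,800×476/5.0400) = 2,741.86  (< 11,490, feasible at tier 1)
EOQ₂ = √(2×39,800×476/4.9014) = 2,780.35  (< 11,490 → use Q = 11,490 at tier-2 price)
TC(tier 1 (EOQ₁), Q≈2,741.9) = €969,018.96
TC(tier 2, Q≈11,490.0) = €958,739.35
Minimum at tier 2: €958,739.35

€958,739.35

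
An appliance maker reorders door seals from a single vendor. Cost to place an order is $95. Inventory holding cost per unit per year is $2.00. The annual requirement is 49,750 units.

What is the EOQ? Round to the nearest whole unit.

EOQ = √(2DS/H) = √(2 × 49,750 × 95 / 2)
    = √(4,726,250.00) ≈ 2,173.99

2,174 units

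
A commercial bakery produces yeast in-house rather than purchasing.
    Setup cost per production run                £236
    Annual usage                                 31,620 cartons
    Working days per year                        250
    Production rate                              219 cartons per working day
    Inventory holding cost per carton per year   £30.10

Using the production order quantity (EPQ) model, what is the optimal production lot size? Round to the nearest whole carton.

d = 31,620/250 = 126.4800 cartons/day;  effective holding cost H(1 − d/p) = 30.1·(1 − 126.4800/219) = 12.71622
Q* = √(2DS / H_eff) = √(2·31,620·236 / 12.71622) ≈ 1,083.36

1,083 cartons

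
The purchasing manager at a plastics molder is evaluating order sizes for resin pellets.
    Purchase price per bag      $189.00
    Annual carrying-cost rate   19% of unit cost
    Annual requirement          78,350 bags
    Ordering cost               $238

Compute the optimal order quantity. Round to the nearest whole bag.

1,019 bags

H = i·C = 0.19 × $189 = $35.9100 per bag-year
2DS/H = 2·78,350·238/35.91 = 1,038,557.50
EOQ = √1,038,557.50 ≈ 1,019.10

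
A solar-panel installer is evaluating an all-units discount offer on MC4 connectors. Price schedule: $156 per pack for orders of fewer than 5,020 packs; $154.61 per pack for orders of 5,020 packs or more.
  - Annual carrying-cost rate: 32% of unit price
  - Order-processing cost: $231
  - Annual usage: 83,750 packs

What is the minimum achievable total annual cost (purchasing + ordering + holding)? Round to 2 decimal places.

H₁ = 32%×$156 = $49.9200;  H₂ = 32%×$154.61 = $49.4752
EOQ₁ = √(2×83,750×231/49.9200) = 880.39  (< 5,020, feasible at tier 1)
EOQ₂ = √(2×83,750×231/49.4752) = 884.34  (< 5,020 → use Q = 5,020 at tier-2 price)
TC(tier 1 (EOQ₁), Q≈880.4) = $13,108,949.17
TC(tier 2, Q≈5,020.0) = $13,076,624.09
Minimum at tier 2: $13,076,624.09

$13,076,624.09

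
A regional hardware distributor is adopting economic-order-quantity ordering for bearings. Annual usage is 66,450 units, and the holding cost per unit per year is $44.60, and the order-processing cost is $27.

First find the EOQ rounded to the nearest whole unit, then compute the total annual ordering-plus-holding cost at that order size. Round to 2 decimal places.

Q* = √(2·D·S / H) = √(2·66,450·27 / 44.6) = √80,455.2 ≈ 283.65 → Q = 284 units
Orders/yr = 66,450/284 = 233.979; ordering cost = 233.979 × $27 = $6,317.43
Average inventory = 284/2 = 142; holding cost = 142 × $44.6 = $6,333.20
Total = $6,317.43 + $6,333.20 = $12,650.63

$12,650.63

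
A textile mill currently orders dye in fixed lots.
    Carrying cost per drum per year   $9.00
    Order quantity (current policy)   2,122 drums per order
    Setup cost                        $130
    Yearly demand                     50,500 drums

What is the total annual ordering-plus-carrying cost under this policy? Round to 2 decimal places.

Annual ordering cost = (D/Q)·S = (50,500/2,122) × 130 = $3,093.78
Annual holding cost  = (Q/2)·H = (2,122/2) × 9 = $9,549.00
Total = $3,093.78 + $9,549.00 = $12,642.78

$12,642.78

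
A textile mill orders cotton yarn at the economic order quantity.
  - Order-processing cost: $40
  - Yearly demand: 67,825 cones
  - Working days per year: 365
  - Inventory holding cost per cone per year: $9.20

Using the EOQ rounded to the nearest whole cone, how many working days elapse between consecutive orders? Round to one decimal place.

Q* = √(2·D·S / H) = √(2·67,825·40 / 9.2) = √589,782.6 ≈ 767.97 → Q = 768 cones
T = Q/D × 365 days = 768/67,825 × 365 = 4.133 days

4.1 days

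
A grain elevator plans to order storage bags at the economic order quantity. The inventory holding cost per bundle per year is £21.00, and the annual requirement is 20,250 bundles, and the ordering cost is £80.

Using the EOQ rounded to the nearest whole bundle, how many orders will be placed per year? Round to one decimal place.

51.5 orders per year

Q* = √(2·D·S / H) = √(2·20,250·80 / 21) = √154,285.7 ≈ 392.79 → Q = 393
Orders per year = D/Q = 20,250 / 393 = 51.527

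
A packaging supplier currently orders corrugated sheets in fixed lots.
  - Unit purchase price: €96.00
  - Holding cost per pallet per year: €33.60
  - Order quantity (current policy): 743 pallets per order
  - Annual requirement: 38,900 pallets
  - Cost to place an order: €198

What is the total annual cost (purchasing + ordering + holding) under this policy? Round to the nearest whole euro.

Ordering: D/Q × S = 38,900/743 × €198 = €10,366.35
Holding:  Q/2 × H = 743/2 × €33.6 = €12,482.40
Purchase cost = D·C = 38,900 × 96 = €3,734,400.00
Total = €10,366.35 + €12,482.40 + €3,734,400.00 = €3,757,248.75

€3,757,249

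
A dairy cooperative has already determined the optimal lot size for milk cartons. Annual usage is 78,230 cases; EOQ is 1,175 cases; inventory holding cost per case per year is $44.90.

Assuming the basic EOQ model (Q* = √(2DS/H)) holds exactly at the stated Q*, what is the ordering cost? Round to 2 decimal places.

Since Q* = (2DS/H)^½, squaring gives Q*²·H = 2DS.
S = Q²H / (2D) = 1,175² × 44.9 / (2 × 78,230) = 396.2039

$396.20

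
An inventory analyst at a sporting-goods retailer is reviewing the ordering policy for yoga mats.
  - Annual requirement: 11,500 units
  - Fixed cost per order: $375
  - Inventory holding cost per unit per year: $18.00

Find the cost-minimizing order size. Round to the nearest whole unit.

692 units

EOQ = √(2DS/H) = √(2 × 11,500 × 375 / 18)
    = √(479,166.67) ≈ 692.22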